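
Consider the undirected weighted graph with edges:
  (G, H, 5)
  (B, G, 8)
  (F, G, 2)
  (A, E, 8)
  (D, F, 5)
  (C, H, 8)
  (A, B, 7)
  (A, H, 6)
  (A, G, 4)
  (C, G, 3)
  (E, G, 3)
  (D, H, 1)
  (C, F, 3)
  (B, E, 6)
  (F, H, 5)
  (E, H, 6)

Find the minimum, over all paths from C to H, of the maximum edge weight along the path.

5

Some routes from C to H:
C→F→D→H: max(3, 5, 1) = 5
C→G→H: max(3, 5) = 5
C→F→H: max(3, 5) = 5
C→G→F→D→H: max(3, 2, 5, 1) = 5
C→G→F→H: max(3, 2, 5) = 5
Smallest bottleneck: 5.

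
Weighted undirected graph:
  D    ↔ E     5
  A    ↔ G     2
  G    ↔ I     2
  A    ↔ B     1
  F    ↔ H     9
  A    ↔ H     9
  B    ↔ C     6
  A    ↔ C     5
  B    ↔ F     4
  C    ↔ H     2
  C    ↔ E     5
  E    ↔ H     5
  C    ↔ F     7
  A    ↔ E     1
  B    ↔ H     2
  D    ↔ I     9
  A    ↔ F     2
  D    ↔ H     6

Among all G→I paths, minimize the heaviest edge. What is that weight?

2

Comparing a few candidate routes:
G-I: max(2) = 2
G-A-F-H-E-D-I: max(2, 2, 9, 5, 5, 9) = 9
G-A-F-H-B-C-E-D-I: max(2, 2, 9, 2, 6, 5, 5, 9) = 9
Smallest bottleneck: 2.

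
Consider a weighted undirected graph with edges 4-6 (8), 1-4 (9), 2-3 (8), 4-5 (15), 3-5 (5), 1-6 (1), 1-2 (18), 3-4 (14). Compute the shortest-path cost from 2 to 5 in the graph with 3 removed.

Paths from 2 to 5 avoiding 3:
2→1→4→5: 18 + 9 + 15 = 42
2→1→6→4→5: 18 + 1 + 8 + 15 = 42
Shortest: 42.

42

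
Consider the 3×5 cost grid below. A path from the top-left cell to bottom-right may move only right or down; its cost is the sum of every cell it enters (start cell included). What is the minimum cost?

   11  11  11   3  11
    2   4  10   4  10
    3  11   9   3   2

Take r0c0 r1c0 r1c1 r1c2 r1c3 r2c3 r2c4 for a total of 11 + 2 + 4 + 10 + 4 + 3 + 2 = 36.
(Top row then right column would cost 59.)

36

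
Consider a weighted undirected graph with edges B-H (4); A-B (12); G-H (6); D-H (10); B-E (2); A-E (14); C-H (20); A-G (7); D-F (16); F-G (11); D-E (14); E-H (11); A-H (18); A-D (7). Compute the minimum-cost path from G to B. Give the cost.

Comparing a few candidate routes:
G-A-E-B: 7 + 14 + 2 = 23
G-A-D-H-B: 7 + 7 + 10 + 4 = 28
G-H-E-B: 6 + 11 + 2 = 19
G-H-B: 6 + 4 = 10
G-A-H-B: 7 + 18 + 4 = 29
G-A-B: 7 + 12 = 19
The minimum is 10.

10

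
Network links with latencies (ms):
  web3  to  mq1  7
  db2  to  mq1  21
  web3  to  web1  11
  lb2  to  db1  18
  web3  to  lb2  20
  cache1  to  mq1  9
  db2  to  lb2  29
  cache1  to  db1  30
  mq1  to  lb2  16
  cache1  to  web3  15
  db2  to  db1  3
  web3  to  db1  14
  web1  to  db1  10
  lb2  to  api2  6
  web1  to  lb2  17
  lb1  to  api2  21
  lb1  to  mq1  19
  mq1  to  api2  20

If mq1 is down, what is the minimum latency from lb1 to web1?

44

Checking several routes:
lb1 -> api2 -> lb2 -> db1 -> web1: 21 + 6 + 18 + 10 = 55
lb1 -> api2 -> lb2 -> web3 -> web1: 21 + 6 + 20 + 11 = 58
lb1 -> api2 -> lb2 -> web1: 21 + 6 + 17 = 44
Best route has total 44 ms.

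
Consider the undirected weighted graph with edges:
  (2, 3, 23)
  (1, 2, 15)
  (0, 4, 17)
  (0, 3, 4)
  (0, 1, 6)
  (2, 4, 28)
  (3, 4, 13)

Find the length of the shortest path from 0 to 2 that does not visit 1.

27

Comparing a few candidate routes:
0 → 3 → 2: 4 + 23 = 27
0 → 3 → 4 → 2: 4 + 13 + 28 = 45
0 → 4 → 2: 17 + 28 = 45
The minimum is 27.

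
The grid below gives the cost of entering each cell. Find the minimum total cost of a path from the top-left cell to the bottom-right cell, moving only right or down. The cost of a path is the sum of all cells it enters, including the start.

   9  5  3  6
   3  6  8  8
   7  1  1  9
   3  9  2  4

26

Cheapest: r0c0 r1c0 r1c1 r2c1 r2c2 r3c2 r3c3
  9 + 3 + 6 + 1 + 1 + 2 + 4 = 26
(Top row then right column would cost 44.)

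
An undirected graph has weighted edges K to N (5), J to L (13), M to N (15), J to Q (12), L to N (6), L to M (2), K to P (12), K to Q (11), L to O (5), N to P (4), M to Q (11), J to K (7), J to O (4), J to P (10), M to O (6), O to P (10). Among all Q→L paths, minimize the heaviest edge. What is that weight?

Some routes from Q to L:
Q - M - O - P - N - L: max(11, 6, 10, 4, 6) = 11
Q - M - O - J - P - N - L: max(11, 6, 4, 10, 4, 6) = 11
Q - M - O - J - K - N - L: max(11, 6, 4, 7, 5, 6) = 11
Q - M - L: max(11, 2) = 11
The minimum achievable maximum is 11.

11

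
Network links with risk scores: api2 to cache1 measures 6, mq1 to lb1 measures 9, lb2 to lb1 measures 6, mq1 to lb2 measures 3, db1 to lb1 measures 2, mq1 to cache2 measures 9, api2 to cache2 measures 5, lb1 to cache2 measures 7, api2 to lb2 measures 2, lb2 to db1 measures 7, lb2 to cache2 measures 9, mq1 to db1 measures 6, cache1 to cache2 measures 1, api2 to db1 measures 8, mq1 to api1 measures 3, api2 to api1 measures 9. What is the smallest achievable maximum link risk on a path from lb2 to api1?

3

A few of the lb2→api1 routes:
lb2-mq1-api1: max(3, 3) = 3
lb2-api2-db1-mq1-api1: max(2, 8, 6, 3) = 8
lb2-api2-cache1-cache2-lb1-db1-mq1-api1: max(2, 6, 1, 7, 2, 6, 3) = 7
lb2-api2-cache2-lb1-db1-mq1-api1: max(2, 5, 7, 2, 6, 3) = 7
lb2-lb1-db1-mq1-api1: max(6, 2, 6, 3) = 6
lb2-db1-mq1-api1: max(7, 6, 3) = 7
Smallest bottleneck: 3.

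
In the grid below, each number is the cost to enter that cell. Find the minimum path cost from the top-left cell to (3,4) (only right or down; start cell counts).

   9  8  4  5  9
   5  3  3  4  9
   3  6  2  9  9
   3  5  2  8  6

38

One optimal route is (0,0)→(1,0)→(1,1)→(1,2)→(2,2)→(3,2)→(3,3)→(3,4).
Its cost is 9 + 5 + 3 + 3 + 2 + 2 + 8 + 6 = 38.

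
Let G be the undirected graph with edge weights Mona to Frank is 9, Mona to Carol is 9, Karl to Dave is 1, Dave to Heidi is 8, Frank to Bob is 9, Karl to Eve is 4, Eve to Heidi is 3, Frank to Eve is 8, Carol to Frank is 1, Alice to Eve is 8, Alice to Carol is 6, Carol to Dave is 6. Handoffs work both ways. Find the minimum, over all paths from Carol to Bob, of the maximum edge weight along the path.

9

Paths from Carol to Bob:
Carol -> Dave -> Karl -> Eve -> Frank -> Bob: max(6, 1, 4, 8, 9) = 9
Carol -> Alice -> Eve -> Frank -> Bob: max(6, 8, 8, 9) = 9
Carol -> Dave -> Heidi -> Eve -> Frank -> Bob: max(6, 8, 3, 8, 9) = 9
Carol -> Frank -> Bob: max(1, 9) = 9
Carol -> Mona -> Frank -> Bob: max(9, 9, 9) = 9
The minimum achievable maximum is 9.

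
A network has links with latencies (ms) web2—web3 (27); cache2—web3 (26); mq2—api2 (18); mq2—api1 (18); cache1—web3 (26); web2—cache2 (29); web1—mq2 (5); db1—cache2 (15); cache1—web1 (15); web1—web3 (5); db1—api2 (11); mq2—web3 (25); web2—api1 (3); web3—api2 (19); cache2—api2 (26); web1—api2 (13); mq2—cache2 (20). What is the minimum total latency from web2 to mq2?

21

A few of the web2→mq2 routes:
web2-cache2-mq2: 29 + 20 = 49
web2-web3-mq2: 27 + 25 = 52
web2-web3-web1-mq2: 27 + 5 + 5 = 37
web2-api1-mq2: 3 + 18 = 21
Best route has total 21 ms.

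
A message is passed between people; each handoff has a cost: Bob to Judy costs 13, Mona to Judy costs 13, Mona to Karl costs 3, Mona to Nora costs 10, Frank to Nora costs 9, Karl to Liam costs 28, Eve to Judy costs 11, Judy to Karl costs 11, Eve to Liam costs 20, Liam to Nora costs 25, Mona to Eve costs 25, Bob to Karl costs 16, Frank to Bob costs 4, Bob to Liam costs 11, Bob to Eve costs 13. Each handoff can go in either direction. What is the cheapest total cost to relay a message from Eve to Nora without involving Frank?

34

Some routes from Eve to Nora avoiding Frank:
Eve → Judy → Karl → Mona → Nora: 11 + 11 + 3 + 10 = 35
Eve → Judy → Mona → Nora: 11 + 13 + 10 = 34
Eve → Bob → Karl → Mona → Nora: 13 + 16 + 3 + 10 = 42
Eve → Mona → Nora: 25 + 10 = 35
The minimum is 34.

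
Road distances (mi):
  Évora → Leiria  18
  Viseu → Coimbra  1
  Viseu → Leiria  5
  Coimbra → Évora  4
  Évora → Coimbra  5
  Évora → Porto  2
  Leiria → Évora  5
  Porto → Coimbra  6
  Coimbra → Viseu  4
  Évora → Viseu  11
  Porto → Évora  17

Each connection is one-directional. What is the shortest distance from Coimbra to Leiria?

9

Routes from Coimbra to Leiria:
Coimbra-Viseu-Leiria: 4 + 5 = 9
Coimbra-Évora-Leiria: 4 + 18 = 22
Coimbra-Évora-Viseu-Leiria: 4 + 11 + 5 = 20
Best route has total 9 mi.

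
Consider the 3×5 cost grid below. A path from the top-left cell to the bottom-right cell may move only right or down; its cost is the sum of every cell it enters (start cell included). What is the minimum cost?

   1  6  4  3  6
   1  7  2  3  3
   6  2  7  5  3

Best path: r0c0 -> r1c0 -> r1c1 -> r1c2 -> r1c3 -> r1c4 -> r2c4
Cost: 1 + 1 + 7 + 2 + 3 + 3 + 3 = 20
(Top row then right column would cost 26.)

20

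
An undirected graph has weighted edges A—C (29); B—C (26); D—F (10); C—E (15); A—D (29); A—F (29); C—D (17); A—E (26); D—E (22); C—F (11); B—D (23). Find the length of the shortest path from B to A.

52

Some routes from B to A:
B → D → A: 23 + 29 = 52
B → C → E → A: 26 + 15 + 26 = 67
B → C → F → A: 26 + 11 + 29 = 66
B → D → F → A: 23 + 10 + 29 = 62
B → C → A: 26 + 29 = 55
Shortest: 52.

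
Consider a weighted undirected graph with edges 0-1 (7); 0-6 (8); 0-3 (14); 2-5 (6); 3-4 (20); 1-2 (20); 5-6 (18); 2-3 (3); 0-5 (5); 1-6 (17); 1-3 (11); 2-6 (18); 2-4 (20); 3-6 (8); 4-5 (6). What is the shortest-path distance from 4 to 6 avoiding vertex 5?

28

Checking several routes:
4 -> 2 -> 6: 20 + 18 = 38
4 -> 2 -> 3 -> 6: 20 + 3 + 8 = 31
4 -> 2 -> 3 -> 0 -> 6: 20 + 3 + 14 + 8 = 45
4 -> 3 -> 6: 20 + 8 = 28
4 -> 3 -> 2 -> 6: 20 + 3 + 18 = 41
4 -> 3 -> 0 -> 6: 20 + 14 + 8 = 42
Shortest: 28.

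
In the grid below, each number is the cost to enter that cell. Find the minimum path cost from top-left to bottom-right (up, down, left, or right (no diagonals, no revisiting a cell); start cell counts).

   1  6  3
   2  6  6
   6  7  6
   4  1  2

16

Take [0,0]→[1,0]→[2,0]→[3,0]→[3,1]→[3,2] for a total of 1 + 2 + 6 + 4 + 1 + 2 = 16.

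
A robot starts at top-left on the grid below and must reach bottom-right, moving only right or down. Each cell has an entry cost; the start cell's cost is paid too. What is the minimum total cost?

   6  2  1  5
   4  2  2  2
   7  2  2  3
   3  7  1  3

Best path: (0,0)→(0,1)→(0,2)→(1,2)→(2,2)→(3,2)→(3,3)
Cost: 6 + 2 + 1 + 2 + 2 + 1 + 3 = 17
(Top row then right column would cost 22.)

17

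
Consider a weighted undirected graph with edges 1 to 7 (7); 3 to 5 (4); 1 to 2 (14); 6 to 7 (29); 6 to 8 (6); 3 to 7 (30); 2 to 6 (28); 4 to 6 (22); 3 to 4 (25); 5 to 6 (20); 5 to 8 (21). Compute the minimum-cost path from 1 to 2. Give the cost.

Routes from 1 to 2:
1 -> 2: 14
1 -> 7 -> 3 -> 5 -> 8 -> 6 -> 2: 7 + 30 + 4 + 21 + 6 + 28 = 96
1 -> 7 -> 3 -> 5 -> 6 -> 2: 7 + 30 + 4 + 20 + 28 = 89
1 -> 7 -> 6 -> 2: 7 + 29 + 28 = 64
1 -> 7 -> 3 -> 4 -> 6 -> 2: 7 + 30 + 25 + 22 + 28 = 112
Shortest: 14.

14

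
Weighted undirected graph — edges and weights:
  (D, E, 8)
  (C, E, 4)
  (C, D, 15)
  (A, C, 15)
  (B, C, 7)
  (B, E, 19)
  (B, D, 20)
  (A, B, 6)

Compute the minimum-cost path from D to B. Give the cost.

Comparing a few candidate routes:
D-C-B: 15 + 7 = 22
D-E-C-B: 8 + 4 + 7 = 19
D-B: 20
Best route has total 19.

19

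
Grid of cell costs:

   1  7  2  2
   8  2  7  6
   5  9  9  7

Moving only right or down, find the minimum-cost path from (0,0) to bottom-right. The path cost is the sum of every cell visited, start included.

25

Cheapest: r0c0→r0c1→r0c2→r0c3→r1c3→r2c3
  1 + 7 + 2 + 2 + 6 + 7 = 25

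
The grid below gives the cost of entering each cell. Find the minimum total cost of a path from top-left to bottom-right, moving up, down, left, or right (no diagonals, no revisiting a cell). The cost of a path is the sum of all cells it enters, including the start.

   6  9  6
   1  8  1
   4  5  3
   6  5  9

28

Cheapest: [0,0] -> [1,0] -> [1,1] -> [1,2] -> [2,2] -> [3,2]
  6 + 1 + 8 + 1 + 3 + 9 = 28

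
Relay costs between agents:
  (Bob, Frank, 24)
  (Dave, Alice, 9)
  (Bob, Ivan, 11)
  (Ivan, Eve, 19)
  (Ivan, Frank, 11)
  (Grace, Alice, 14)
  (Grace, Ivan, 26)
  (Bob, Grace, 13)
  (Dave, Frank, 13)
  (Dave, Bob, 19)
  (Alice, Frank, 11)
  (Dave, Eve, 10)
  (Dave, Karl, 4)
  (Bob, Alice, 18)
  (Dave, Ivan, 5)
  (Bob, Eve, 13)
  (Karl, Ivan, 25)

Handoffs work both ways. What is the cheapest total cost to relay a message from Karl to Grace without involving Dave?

49

Some routes from Karl to Grace avoiding Dave:
Karl - Ivan - Bob - Grace: 25 + 11 + 13 = 49
Karl - Ivan - Bob - Alice - Grace: 25 + 11 + 18 + 14 = 68
Karl - Ivan - Eve - Bob - Grace: 25 + 19 + 13 + 13 = 70
Karl - Ivan - Frank - Alice - Grace: 25 + 11 + 11 + 14 = 61
Karl - Ivan - Grace: 25 + 26 = 51
Shortest: 49.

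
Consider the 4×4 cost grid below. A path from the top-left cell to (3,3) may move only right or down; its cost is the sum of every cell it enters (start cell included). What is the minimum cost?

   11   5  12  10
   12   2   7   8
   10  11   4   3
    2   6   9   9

41

One optimal route is (0,0)→(0,1)→(1,1)→(1,2)→(2,2)→(2,3)→(3,3).
Its cost is 11 + 5 + 2 + 7 + 4 + 3 + 9 = 41.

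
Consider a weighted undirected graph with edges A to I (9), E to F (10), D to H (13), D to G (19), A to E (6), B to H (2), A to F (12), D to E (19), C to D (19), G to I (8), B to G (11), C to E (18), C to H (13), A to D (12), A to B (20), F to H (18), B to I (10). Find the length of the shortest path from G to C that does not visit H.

38

Some routes from G to C avoiding H:
G - I - A - E - C: 8 + 9 + 6 + 18 = 41
G - B - I - A - E - C: 11 + 10 + 9 + 6 + 18 = 54
G - I - A - D - C: 8 + 9 + 12 + 19 = 48
G - D - C: 19 + 19 = 38
The minimum is 38.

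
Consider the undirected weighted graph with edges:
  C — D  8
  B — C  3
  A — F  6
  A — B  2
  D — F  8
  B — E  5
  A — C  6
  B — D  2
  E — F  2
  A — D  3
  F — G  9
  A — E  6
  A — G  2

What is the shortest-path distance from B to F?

Comparing a few candidate routes:
B-A-E-F: 2 + 6 + 2 = 10
B-E-F: 5 + 2 = 7
B-A-F: 2 + 6 = 8
B-D-F: 2 + 8 = 10
Best route has total 7.

7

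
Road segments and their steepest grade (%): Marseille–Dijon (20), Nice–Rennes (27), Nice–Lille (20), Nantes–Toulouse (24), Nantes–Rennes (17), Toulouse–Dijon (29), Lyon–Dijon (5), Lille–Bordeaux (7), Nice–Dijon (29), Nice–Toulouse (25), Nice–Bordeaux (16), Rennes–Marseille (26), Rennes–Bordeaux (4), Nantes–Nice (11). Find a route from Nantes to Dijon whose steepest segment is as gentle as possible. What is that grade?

26

Some routes from Nantes to Dijon:
Nantes - Nice - Lille - Bordeaux - Rennes - Marseille - Dijon: max(11, 20, 7, 4, 26, 20) = 26
Nantes - Toulouse - Nice - Bordeaux - Rennes - Marseille - Dijon: max(24, 25, 16, 4, 26, 20) = 26
Nantes - Toulouse - Nice - Lille - Bordeaux - Rennes - Marseille - Dijon: max(24, 25, 20, 7, 4, 26, 20) = 26
Nantes - Nice - Bordeaux - Rennes - Marseille - Dijon: max(11, 16, 4, 26, 20) = 26
The minimum achievable maximum is 26%.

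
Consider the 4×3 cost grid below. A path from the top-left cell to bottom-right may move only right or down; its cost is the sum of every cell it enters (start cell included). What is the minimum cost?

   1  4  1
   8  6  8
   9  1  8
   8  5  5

22

Take [0,0]→[0,1]→[1,1]→[2,1]→[3,1]→[3,2] for a total of 1 + 4 + 6 + 1 + 5 + 5 = 22.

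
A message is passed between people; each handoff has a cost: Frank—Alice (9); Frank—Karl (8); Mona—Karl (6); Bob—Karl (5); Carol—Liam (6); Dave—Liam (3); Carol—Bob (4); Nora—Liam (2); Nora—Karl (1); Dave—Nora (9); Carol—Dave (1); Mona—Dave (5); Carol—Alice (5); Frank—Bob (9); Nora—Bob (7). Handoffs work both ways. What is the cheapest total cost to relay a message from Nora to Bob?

6

Some routes from Nora to Bob:
Nora→Karl→Bob: 1 + 5 = 6
Nora→Karl→Mona→Dave→Carol→Bob: 1 + 6 + 5 + 1 + 4 = 17
Nora→Liam→Dave→Carol→Bob: 2 + 3 + 1 + 4 = 10
Nora→Bob: 7
Nora→Dave→Carol→Bob: 9 + 1 + 4 = 14
Nora→Liam→Carol→Bob: 2 + 6 + 4 = 12
The minimum is 6.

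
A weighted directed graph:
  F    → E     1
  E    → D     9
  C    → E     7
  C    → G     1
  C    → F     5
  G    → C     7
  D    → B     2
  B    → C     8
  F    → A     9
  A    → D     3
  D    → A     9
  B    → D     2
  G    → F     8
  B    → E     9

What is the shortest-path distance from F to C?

Candidate routes:
F→A→D→B→C: 9 + 3 + 2 + 8 = 22
F→E→D→B→C: 1 + 9 + 2 + 8 = 20
Best route has total 20.

20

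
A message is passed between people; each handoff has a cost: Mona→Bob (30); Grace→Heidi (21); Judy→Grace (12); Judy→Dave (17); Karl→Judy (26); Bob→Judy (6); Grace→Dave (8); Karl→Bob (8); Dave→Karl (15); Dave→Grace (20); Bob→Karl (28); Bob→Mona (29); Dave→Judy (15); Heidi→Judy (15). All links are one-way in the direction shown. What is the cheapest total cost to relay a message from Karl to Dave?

Candidate routes:
Karl -> Bob -> Judy -> Grace -> Dave: 8 + 6 + 12 + 8 = 34
Karl -> Bob -> Judy -> Dave: 8 + 6 + 17 = 31
Karl -> Judy -> Dave: 26 + 17 = 43
Karl -> Judy -> Grace -> Dave: 26 + 12 + 8 = 46
Best route has total 31.

31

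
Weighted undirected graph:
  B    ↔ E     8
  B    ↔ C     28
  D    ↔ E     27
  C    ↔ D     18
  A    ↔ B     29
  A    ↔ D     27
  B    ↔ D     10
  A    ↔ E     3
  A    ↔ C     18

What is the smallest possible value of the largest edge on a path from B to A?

8

Some routes from B to A:
B → E → A: max(8, 3) = 8
B → D → A: max(10, 27) = 27
B → D → C → A: max(10, 18, 18) = 18
B → E → D → C → A: max(8, 27, 18, 18) = 27
B → E → D → A: max(8, 27, 27) = 27
Smallest bottleneck: 8.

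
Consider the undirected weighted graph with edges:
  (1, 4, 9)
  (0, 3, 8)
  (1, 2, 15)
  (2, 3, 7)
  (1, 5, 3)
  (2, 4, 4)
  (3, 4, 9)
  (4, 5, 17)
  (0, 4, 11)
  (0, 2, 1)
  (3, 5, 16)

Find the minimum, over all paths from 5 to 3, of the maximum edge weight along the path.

A few of the 5→3 routes:
5-1-4-2-0-3: max(3, 9, 4, 1, 8) = 9
5-1-4-3: max(3, 9, 9) = 9
5-1-4-2-3: max(3, 9, 4, 7) = 9
5-1-4-0-2-3: max(3, 9, 11, 1, 7) = 11
5-1-4-0-3: max(3, 9, 11, 8) = 11
The minimum achievable maximum is 9.

9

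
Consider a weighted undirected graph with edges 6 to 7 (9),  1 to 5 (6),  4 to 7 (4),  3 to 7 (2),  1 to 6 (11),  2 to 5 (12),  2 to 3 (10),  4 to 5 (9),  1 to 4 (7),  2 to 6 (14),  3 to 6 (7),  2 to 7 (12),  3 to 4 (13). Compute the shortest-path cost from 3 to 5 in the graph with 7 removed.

A few of the 3→5 routes:
3 - 4 - 1 - 5: 13 + 7 + 6 = 26
3 - 4 - 5: 13 + 9 = 22
3 - 2 - 5: 10 + 12 = 22
3 - 6 - 2 - 5: 7 + 14 + 12 = 33
3 - 6 - 1 - 4 - 5: 7 + 11 + 7 + 9 = 34
3 - 6 - 1 - 5: 7 + 11 + 6 = 24
The minimum is 22.

22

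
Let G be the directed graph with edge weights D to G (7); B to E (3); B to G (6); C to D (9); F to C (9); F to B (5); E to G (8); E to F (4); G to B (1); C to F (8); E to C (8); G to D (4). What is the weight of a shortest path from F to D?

15

Candidate routes:
F-B-G-D: 5 + 6 + 4 = 15
F-C-D: 9 + 9 = 18
F-B-E-G-D: 5 + 3 + 8 + 4 = 20
F-B-E-C-D: 5 + 3 + 8 + 9 = 25
Shortest: 15.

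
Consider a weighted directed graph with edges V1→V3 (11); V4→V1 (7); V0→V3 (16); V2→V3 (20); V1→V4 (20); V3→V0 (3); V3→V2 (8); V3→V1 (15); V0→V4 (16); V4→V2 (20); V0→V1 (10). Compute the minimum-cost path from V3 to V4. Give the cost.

Paths from V3 to V4:
V3 - V0 - V4: 3 + 16 = 19
V3 - V1 - V4: 15 + 20 = 35
V3 - V0 - V1 - V4: 3 + 10 + 20 = 33
Best route has total 19.

19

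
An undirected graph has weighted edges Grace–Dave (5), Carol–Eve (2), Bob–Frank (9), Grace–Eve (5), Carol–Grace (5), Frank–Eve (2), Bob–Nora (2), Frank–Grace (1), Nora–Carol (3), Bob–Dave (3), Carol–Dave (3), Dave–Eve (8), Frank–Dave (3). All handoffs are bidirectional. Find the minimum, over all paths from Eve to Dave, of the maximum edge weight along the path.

A few of the Eve→Dave routes:
Eve → Carol → Dave: max(2, 3) = 3
Eve → Frank → Dave: max(2, 3) = 3
Eve → Frank → Grace → Carol → Nora → Bob → Dave: max(2, 1, 5, 3, 2, 3) = 5
Eve → Carol → Nora → Bob → Dave: max(2, 3, 2, 3) = 3
Eve → Frank → Grace → Dave: max(2, 1, 5) = 5
Eve → Frank → Grace → Carol → Dave: max(2, 1, 5, 3) = 5
The minimum achievable maximum is 3.

3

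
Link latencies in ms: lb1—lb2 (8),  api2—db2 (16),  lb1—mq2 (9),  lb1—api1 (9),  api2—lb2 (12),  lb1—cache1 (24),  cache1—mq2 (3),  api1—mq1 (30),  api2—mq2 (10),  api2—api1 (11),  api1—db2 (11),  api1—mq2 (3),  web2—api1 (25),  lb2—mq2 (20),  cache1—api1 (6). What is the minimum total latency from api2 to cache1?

Checking several routes:
api2 - api1 - cache1: 11 + 6 = 17
api2 - lb2 - lb1 - mq2 - cache1: 12 + 8 + 9 + 3 = 32
api2 - api1 - mq2 - cache1: 11 + 3 + 3 = 17
api2 - api1 - lb1 - mq2 - cache1: 11 + 9 + 9 + 3 = 32
api2 - mq2 - api1 - cache1: 10 + 3 + 6 = 19
api2 - mq2 - cache1: 10 + 3 = 13
The minimum is 13 ms.

13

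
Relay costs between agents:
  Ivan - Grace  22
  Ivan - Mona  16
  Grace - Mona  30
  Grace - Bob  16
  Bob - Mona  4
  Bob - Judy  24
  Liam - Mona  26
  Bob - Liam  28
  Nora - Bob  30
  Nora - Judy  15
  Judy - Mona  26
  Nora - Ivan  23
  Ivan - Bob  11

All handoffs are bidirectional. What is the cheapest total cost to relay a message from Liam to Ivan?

Comparing a few candidate routes:
Liam - Bob - Ivan: 28 + 11 = 39
Liam - Mona - Bob - Ivan: 26 + 4 + 11 = 41
Liam - Bob - Mona - Ivan: 28 + 4 + 16 = 48
Liam - Mona - Ivan: 26 + 16 = 42
The minimum is 39.

39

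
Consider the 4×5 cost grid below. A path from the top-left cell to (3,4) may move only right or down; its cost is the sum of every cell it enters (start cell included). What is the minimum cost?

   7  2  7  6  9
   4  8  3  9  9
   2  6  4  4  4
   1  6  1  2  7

One optimal route is [0,0] -> [1,0] -> [2,0] -> [3,0] -> [3,1] -> [3,2] -> [3,3] -> [3,4].
Its cost is 7 + 4 + 2 + 1 + 6 + 1 + 2 + 7 = 30.
(Top row then right column would cost 51.)

30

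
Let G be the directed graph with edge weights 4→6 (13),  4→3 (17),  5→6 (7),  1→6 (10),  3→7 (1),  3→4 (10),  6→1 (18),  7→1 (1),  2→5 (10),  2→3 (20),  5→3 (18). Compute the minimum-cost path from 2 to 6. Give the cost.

17

Paths from 2 to 6:
2-3-4-6: 20 + 10 + 13 = 43
2-3-7-1-6: 20 + 1 + 1 + 10 = 32
2-5-3-4-6: 10 + 18 + 10 + 13 = 51
2-5-3-7-1-6: 10 + 18 + 1 + 1 + 10 = 40
2-5-6: 10 + 7 = 17
Best route has total 17.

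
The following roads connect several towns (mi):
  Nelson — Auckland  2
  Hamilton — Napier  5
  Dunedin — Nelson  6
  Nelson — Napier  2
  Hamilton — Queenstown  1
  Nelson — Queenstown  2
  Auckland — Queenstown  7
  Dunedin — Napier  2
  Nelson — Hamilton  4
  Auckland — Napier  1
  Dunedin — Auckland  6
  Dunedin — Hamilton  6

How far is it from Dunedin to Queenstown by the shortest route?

Checking several routes:
Dunedin→Napier→Auckland→Nelson→Queenstown: 2 + 1 + 2 + 2 = 7
Dunedin→Nelson→Queenstown: 6 + 2 = 8
Dunedin→Napier→Nelson→Queenstown: 2 + 2 + 2 = 6
Dunedin→Hamilton→Queenstown: 6 + 1 = 7
Dunedin→Napier→Hamilton→Queenstown: 2 + 5 + 1 = 8
The minimum is 6 mi.

6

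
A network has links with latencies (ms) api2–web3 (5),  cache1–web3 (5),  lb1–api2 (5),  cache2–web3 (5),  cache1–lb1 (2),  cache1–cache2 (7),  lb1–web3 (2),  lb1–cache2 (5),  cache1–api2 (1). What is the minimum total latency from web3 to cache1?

Checking several routes:
web3 -> lb1 -> api2 -> cache1: 2 + 5 + 1 = 8
web3 -> lb1 -> cache1: 2 + 2 = 4
web3 -> cache2 -> cache1: 5 + 7 = 12
web3 -> cache1: 5
web3 -> api2 -> cache1: 5 + 1 = 6
Best route has total 4 ms.

4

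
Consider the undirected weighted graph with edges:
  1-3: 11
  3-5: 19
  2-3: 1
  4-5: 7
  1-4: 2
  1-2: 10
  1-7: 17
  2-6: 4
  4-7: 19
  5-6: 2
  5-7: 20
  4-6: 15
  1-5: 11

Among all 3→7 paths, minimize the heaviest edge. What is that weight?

17

A few of the 3→7 routes:
3→2→6→4→1→7: max(1, 4, 15, 2, 17) = 17
3→2→6→5→1→7: max(1, 4, 2, 11, 17) = 17
3→2→6→5→4→1→7: max(1, 4, 2, 7, 2, 17) = 17
3→2→6→4→5→1→7: max(1, 4, 15, 7, 11, 17) = 17
The minimum achievable maximum is 17.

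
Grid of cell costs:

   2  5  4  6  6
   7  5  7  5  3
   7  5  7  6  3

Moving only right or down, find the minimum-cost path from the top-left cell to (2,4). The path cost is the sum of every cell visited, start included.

28

Best path: [0,0] -> [0,1] -> [0,2] -> [0,3] -> [1,3] -> [1,4] -> [2,4]
Cost: 2 + 5 + 4 + 6 + 5 + 3 + 3 = 28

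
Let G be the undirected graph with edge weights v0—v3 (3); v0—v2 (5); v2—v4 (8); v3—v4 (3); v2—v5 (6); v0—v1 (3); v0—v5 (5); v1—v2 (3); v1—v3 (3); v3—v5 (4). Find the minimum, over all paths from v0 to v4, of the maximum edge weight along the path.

Some routes from v0 to v4:
v0-v2-v5-v3-v4: max(5, 6, 4, 3) = 6
v0-v5-v3-v4: max(5, 4, 3) = 5
v0-v1-v2-v5-v3-v4: max(3, 3, 6, 4, 3) = 6
v0-v3-v4: max(3, 3) = 3
v0-v1-v3-v4: max(3, 3, 3) = 3
v0-v2-v1-v3-v4: max(5, 3, 3, 3) = 5
Best route has worst link 3.

3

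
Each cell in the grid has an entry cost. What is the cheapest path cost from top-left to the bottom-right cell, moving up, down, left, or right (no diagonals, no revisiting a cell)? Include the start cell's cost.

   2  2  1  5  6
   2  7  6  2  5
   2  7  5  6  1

Cheapest: r0c0→r0c1→r0c2→r0c3→r1c3→r1c4→r2c4
  2 + 2 + 1 + 5 + 2 + 5 + 1 = 18

18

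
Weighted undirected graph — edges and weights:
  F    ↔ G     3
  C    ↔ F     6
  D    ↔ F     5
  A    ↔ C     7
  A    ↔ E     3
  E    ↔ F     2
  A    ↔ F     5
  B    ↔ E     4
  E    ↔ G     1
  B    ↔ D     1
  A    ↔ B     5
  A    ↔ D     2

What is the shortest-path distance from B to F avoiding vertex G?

Comparing a few candidate routes:
B → E → F: 4 + 2 = 6
B → D → A → E → F: 1 + 2 + 3 + 2 = 8
B → D → F: 1 + 5 = 6
B → A → E → F: 5 + 3 + 2 = 10
B → D → A → F: 1 + 2 + 5 = 8
Shortest: 6.

6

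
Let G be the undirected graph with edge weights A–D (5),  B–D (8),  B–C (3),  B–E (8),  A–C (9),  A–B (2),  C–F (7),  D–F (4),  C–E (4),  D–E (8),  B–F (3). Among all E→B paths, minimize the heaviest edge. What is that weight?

4

Checking several routes:
E - C - F - D - B: max(4, 7, 4, 8) = 8
E - C - B: max(4, 3) = 4
E - C - F - D - A - B: max(4, 7, 4, 5, 2) = 7
E - C - F - B: max(4, 7, 3) = 7
Smallest bottleneck: 4.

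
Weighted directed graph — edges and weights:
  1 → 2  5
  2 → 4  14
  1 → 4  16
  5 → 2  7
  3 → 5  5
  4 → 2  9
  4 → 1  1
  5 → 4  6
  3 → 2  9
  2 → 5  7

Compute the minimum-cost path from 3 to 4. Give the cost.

11

Checking several routes:
3 → 2 → 4: 9 + 14 = 23
3 → 2 → 5 → 4: 9 + 7 + 6 = 22
3 → 5 → 4: 5 + 6 = 11
The minimum is 11.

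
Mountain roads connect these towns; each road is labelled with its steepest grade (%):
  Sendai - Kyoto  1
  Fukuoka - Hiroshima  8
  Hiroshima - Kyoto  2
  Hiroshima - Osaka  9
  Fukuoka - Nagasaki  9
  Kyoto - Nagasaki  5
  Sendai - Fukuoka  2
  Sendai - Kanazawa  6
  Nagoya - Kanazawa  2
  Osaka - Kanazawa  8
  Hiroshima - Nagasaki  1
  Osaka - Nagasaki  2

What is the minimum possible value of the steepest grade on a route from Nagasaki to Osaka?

2

Comparing a few candidate routes:
Nagasaki-Hiroshima-Kyoto-Sendai-Kanazawa-Osaka: max(1, 2, 1, 6, 8) = 8
Nagasaki-Kyoto-Sendai-Kanazawa-Osaka: max(5, 1, 6, 8) = 8
Nagasaki-Osaka: max(2) = 2
Nagasaki-Hiroshima-Fukuoka-Sendai-Kanazawa-Osaka: max(1, 8, 2, 6, 8) = 8
Nagasaki-Fukuoka-Hiroshima-Kyoto-Sendai-Kanazawa-Osaka: max(9, 8, 2, 1, 6, 8) = 9
Nagasaki-Kyoto-Hiroshima-Fukuoka-Sendai-Kanazawa-Osaka: max(5, 2, 8, 2, 6, 8) = 8
Smallest bottleneck: 2%.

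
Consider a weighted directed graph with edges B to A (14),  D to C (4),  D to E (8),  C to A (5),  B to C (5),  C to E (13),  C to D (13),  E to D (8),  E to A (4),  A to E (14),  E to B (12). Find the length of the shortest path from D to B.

Paths from D to B:
D - C - E - B: 4 + 13 + 12 = 29
D - C - A - E - B: 4 + 5 + 14 + 12 = 35
D - E - B: 8 + 12 = 20
Best route has total 20.

20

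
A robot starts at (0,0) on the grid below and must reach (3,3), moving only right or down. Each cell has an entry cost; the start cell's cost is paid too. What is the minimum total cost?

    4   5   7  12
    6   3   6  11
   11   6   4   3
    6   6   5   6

Best path: r0c0 -> r0c1 -> r1c1 -> r1c2 -> r2c2 -> r2c3 -> r3c3
Cost: 4 + 5 + 3 + 6 + 4 + 3 + 6 = 31
(Top row then right column would cost 48.)

31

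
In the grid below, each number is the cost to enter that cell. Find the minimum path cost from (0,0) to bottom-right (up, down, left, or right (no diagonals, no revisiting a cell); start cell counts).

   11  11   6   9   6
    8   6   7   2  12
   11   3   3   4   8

43

One optimal route is (0,0)→(1,0)→(1,1)→(2,1)→(2,2)→(2,3)→(2,4).
Its cost is 11 + 8 + 6 + 3 + 3 + 4 + 8 = 43.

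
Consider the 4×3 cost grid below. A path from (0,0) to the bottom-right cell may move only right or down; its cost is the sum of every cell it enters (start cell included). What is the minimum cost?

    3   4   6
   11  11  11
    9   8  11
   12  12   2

37

Cheapest: r0c0 -> r0c1 -> r0c2 -> r1c2 -> r2c2 -> r3c2
  3 + 4 + 6 + 11 + 11 + 2 = 37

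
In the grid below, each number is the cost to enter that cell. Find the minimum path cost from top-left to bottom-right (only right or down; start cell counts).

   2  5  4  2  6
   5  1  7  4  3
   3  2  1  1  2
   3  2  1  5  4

18

One optimal route is r0c0→r0c1→r1c1→r2c1→r2c2→r2c3→r2c4→r3c4.
Its cost is 2 + 5 + 1 + 2 + 1 + 1 + 2 + 4 = 18.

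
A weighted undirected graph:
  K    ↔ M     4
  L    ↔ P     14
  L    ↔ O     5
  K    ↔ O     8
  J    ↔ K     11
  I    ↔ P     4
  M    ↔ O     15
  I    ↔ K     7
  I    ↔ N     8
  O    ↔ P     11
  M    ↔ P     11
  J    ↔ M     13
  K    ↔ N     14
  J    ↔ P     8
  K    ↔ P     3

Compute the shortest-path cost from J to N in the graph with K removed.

Routes from J to N avoiding K:
J -> P -> I -> N: 8 + 4 + 8 = 20
J -> M -> O -> P -> I -> N: 13 + 15 + 11 + 4 + 8 = 51
J -> M -> P -> I -> N: 13 + 11 + 4 + 8 = 36
J -> M -> O -> L -> P -> I -> N: 13 + 15 + 5 + 14 + 4 + 8 = 59
Shortest: 20.

20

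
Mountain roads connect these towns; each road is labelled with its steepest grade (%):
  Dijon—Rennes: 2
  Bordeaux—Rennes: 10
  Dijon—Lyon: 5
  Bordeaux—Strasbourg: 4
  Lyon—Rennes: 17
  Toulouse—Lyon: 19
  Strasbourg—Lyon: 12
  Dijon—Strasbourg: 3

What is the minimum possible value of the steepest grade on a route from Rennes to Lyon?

5

Comparing a few candidate routes:
Rennes → Bordeaux → Strasbourg → Lyon: max(10, 4, 12) = 12
Rennes → Dijon → Lyon: max(2, 5) = 5
Rennes → Bordeaux → Strasbourg → Dijon → Lyon: max(10, 4, 3, 5) = 10
The minimum achievable maximum is 5%.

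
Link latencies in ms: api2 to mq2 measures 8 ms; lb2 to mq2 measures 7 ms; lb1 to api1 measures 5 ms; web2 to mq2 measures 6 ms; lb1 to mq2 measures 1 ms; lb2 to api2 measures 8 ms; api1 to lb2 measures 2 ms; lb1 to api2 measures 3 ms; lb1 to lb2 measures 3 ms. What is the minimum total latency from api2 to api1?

8

Comparing a few candidate routes:
api2-lb2-api1: 8 + 2 = 10
api2-lb1-api1: 3 + 5 = 8
api2-mq2-lb1-api1: 8 + 1 + 5 = 14
api2-lb1-mq2-lb2-api1: 3 + 1 + 7 + 2 = 13
api2-lb1-lb2-api1: 3 + 3 + 2 = 8
api2-mq2-lb1-lb2-api1: 8 + 1 + 3 + 2 = 14
Shortest: 8 ms.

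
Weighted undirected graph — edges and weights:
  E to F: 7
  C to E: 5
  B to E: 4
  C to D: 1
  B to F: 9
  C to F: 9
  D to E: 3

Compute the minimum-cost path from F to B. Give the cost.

9

Candidate routes:
F→C→D→E→B: 9 + 1 + 3 + 4 = 17
F→C→E→B: 9 + 5 + 4 = 18
F→B: 9
F→E→B: 7 + 4 = 11
Shortest: 9.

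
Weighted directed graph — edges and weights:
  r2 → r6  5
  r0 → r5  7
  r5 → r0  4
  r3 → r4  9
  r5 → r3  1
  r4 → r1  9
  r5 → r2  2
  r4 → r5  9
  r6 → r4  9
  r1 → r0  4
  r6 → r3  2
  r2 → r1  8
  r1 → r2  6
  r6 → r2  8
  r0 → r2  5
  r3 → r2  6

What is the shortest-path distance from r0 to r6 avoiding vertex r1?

Paths from r0 to r6 avoiding r1:
r0 -> r2 -> r6: 5 + 5 = 10
r0 -> r5 -> r3 -> r2 -> r6: 7 + 1 + 6 + 5 = 19
r0 -> r5 -> r2 -> r6: 7 + 2 + 5 = 14
Shortest: 10.

10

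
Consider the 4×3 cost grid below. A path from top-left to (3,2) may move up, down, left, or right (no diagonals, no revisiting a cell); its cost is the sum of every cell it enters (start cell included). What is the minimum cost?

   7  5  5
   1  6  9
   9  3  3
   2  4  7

27

Path (0,0) → (1,0) → (1,1) → (2,1) → (2,2) → (3,2): 7 + 1 + 6 + 3 + 3 + 7 = 27.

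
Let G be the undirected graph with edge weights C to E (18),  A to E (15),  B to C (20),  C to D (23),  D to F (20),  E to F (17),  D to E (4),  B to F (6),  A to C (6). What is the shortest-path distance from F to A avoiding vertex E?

32

Routes from F to A avoiding E:
F → B → C → A: 6 + 20 + 6 = 32
F → D → C → A: 20 + 23 + 6 = 49
Shortest: 32.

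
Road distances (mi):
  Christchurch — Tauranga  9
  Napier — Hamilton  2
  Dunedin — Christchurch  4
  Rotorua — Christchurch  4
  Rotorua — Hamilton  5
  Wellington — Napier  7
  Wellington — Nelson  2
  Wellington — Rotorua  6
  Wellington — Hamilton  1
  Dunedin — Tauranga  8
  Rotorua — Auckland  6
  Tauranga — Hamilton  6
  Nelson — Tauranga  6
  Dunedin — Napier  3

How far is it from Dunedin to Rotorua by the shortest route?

8

Some routes from Dunedin to Rotorua:
Dunedin -> Napier -> Hamilton -> Wellington -> Rotorua: 3 + 2 + 1 + 6 = 12
Dunedin -> Napier -> Wellington -> Rotorua: 3 + 7 + 6 = 16
Dunedin -> Napier -> Hamilton -> Rotorua: 3 + 2 + 5 = 10
Dunedin -> Christchurch -> Rotorua: 4 + 4 = 8
Dunedin -> Napier -> Wellington -> Hamilton -> Rotorua: 3 + 7 + 1 + 5 = 16
Best route has total 8 mi.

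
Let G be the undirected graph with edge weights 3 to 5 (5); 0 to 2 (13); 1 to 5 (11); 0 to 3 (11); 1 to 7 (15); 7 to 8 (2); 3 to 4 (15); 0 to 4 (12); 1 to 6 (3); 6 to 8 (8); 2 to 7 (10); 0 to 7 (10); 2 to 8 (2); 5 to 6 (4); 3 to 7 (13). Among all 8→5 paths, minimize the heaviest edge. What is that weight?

A few of the 8→5 routes:
8 -> 2 -> 7 -> 0 -> 3 -> 5: max(2, 10, 10, 11, 5) = 11
8 -> 7 -> 3 -> 5: max(2, 13, 5) = 13
8 -> 6 -> 1 -> 5: max(8, 3, 11) = 11
8 -> 7 -> 0 -> 3 -> 5: max(2, 10, 11, 5) = 11
8 -> 6 -> 5: max(8, 4) = 8
8 -> 7 -> 2 -> 0 -> 3 -> 5: max(2, 10, 13, 11, 5) = 13
The minimum achievable maximum is 8.

8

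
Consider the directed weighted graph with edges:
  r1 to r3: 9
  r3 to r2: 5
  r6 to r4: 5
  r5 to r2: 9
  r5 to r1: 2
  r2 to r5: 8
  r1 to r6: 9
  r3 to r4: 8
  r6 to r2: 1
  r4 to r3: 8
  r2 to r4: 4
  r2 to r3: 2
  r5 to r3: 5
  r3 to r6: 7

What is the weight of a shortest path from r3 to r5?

13

Paths from r3 to r5:
r3→r2→r5: 5 + 8 = 13
r3→r6→r2→r5: 7 + 1 + 8 = 16
Best route has total 13.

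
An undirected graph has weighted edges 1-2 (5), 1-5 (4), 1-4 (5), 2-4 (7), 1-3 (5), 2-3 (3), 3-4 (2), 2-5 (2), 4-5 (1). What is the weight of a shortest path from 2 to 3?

3

Checking several routes:
2→3: 3
2→5→4→3: 2 + 1 + 2 = 5
2→4→3: 7 + 2 = 9
Shortest: 3.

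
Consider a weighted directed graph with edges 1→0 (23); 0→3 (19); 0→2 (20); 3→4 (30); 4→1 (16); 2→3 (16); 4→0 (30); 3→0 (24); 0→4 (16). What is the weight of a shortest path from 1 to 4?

Paths from 1 to 4:
1-0-2-3-4: 23 + 20 + 16 + 30 = 89
1-0-4: 23 + 16 = 39
1-0-3-4: 23 + 19 + 30 = 72
Shortest: 39.

39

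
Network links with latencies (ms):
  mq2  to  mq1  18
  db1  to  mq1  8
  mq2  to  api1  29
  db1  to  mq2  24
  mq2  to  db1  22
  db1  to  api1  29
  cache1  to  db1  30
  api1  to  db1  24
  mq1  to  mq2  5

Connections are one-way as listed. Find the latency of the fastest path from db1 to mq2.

Paths from db1 to mq2:
db1-mq1-mq2: 8 + 5 = 13
db1-mq2: 24
The minimum is 13 ms.

13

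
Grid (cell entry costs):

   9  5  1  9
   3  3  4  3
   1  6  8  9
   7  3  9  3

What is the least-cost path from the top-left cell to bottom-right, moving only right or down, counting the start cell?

34

Take r0c0→r0c1→r0c2→r1c2→r1c3→r2c3→r3c3 for a total of 9 + 5 + 1 + 4 + 3 + 9 + 3 = 34.
(Top row then right column would cost 39.)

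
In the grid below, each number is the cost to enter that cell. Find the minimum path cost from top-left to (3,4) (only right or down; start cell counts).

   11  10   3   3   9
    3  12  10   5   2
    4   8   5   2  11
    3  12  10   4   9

46

Cheapest: (0,0)→(1,0)→(2,0)→(2,1)→(2,2)→(2,3)→(3,3)→(3,4)
  11 + 3 + 4 + 8 + 5 + 2 + 4 + 9 = 46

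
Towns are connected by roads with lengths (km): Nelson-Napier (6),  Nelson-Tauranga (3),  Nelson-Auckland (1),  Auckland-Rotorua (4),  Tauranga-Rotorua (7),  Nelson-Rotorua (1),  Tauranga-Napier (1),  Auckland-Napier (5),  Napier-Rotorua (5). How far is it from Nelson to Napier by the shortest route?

A few of the Nelson→Napier routes:
Nelson → Auckland → Napier: 1 + 5 = 6
Nelson → Napier: 6
Nelson → Tauranga → Napier: 3 + 1 = 4
Shortest: 4 km.

4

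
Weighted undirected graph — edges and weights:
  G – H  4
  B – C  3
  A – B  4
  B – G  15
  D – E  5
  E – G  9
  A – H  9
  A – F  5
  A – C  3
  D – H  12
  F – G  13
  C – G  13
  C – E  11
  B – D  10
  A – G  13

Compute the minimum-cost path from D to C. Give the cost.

Some routes from D to C:
D-E-C: 5 + 11 = 16
D-H-A-C: 12 + 9 + 3 = 24
D-B-C: 10 + 3 = 13
D-B-A-C: 10 + 4 + 3 = 17
The minimum is 13.

13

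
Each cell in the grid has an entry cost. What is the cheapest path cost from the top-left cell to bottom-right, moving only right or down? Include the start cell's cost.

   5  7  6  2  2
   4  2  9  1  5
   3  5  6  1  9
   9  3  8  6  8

36

Best path: [0,0]→[0,1]→[0,2]→[0,3]→[1,3]→[2,3]→[3,3]→[3,4]
Cost: 5 + 7 + 6 + 2 + 1 + 1 + 6 + 8 = 36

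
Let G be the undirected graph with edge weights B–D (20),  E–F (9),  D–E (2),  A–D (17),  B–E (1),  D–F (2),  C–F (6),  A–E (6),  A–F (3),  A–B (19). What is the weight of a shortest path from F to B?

Checking several routes:
F-D-E-B: 2 + 2 + 1 = 5
F-A-D-E-B: 3 + 17 + 2 + 1 = 23
F-A-E-B: 3 + 6 + 1 = 10
F-D-B: 2 + 20 = 22
F-A-B: 3 + 19 = 22
F-E-B: 9 + 1 = 10
Best route has total 5.

5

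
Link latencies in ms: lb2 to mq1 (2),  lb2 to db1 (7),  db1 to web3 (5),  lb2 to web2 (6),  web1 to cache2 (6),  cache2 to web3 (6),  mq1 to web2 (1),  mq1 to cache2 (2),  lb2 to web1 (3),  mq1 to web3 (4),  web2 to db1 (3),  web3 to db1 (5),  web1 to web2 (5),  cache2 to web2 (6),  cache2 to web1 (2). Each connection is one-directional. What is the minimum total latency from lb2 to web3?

6

Comparing a few candidate routes:
lb2→mq1→cache2→web3: 2 + 2 + 6 = 10
lb2→mq1→web2→db1→web3: 2 + 1 + 3 + 5 = 11
lb2→mq1→web3: 2 + 4 = 6
lb2→db1→web3: 7 + 5 = 12
Best route has total 6 ms.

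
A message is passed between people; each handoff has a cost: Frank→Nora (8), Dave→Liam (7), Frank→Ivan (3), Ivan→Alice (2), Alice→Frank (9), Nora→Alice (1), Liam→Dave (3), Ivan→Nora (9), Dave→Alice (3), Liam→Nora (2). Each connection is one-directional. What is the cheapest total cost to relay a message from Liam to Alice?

3

Routes from Liam to Alice:
Liam → Dave → Alice: 3 + 3 = 6
Liam → Nora → Alice: 2 + 1 = 3
The minimum is 3.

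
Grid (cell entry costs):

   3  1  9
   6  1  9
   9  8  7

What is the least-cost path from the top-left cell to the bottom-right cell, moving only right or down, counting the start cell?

Path r0c0 r0c1 r1c1 r2c1 r2c2: 3 + 1 + 1 + 8 + 7 = 20.
(Top row then right column would cost 29.)

20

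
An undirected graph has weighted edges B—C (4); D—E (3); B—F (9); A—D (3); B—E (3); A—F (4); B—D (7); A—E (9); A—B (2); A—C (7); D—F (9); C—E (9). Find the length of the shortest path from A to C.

Some routes from A to C:
A - B - E - C: 2 + 3 + 9 = 14
A - C: 7
A - B - C: 2 + 4 = 6
A - D - B - C: 3 + 7 + 4 = 14
A - D - E - C: 3 + 3 + 9 = 15
A - D - E - B - C: 3 + 3 + 3 + 4 = 13
Shortest: 6.

6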